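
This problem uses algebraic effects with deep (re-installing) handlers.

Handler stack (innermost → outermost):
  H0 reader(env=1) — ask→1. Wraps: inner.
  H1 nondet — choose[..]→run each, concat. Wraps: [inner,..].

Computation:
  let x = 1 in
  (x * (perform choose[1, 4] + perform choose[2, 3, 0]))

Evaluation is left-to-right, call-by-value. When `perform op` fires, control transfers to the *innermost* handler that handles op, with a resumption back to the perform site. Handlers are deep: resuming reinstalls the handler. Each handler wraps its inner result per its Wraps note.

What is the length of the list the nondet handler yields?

Step-by-step:
choose[1, 4] @ H1
  branch[0] choose=1:
    choose[2, 3, 0] @ H1
      branch[0] choose=2:
        H0 returns 3
        H1 returns [3]
      branch[1] choose=3:
        H0 returns 4
        H1 returns [4]
      branch[2] choose=0:
        H0 returns 1
        H1 returns [1]
  branch[1] choose=4:
    choose[2, 3, 0] @ H1
      branch[0] choose=2:
        H0 returns 6
        H1 returns [6]
      branch[1] choose=3:
        H0 returns 7
        H1 returns [7]
      branch[2] choose=0:
        H0 returns 4
        H1 returns [4]
= [3, 4, 1, 6, 7, 4]

Answer: 6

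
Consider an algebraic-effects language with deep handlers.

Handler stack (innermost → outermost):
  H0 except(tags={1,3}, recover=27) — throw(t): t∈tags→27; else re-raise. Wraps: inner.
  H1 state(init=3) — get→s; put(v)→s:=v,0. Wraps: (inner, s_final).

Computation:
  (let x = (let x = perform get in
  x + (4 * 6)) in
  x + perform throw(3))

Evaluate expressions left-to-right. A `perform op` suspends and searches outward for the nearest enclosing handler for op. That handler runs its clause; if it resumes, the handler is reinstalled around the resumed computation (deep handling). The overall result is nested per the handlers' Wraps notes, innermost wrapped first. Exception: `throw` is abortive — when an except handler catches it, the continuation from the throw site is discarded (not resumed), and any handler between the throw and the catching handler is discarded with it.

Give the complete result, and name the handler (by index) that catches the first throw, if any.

Answer: (27, 3) ; first throw caught by: H0

Working:
get @ H1 ⇒ 3
throw(3) @ H0 caught ⇒ 27
H1 returns (27, 3)
= (27, 3)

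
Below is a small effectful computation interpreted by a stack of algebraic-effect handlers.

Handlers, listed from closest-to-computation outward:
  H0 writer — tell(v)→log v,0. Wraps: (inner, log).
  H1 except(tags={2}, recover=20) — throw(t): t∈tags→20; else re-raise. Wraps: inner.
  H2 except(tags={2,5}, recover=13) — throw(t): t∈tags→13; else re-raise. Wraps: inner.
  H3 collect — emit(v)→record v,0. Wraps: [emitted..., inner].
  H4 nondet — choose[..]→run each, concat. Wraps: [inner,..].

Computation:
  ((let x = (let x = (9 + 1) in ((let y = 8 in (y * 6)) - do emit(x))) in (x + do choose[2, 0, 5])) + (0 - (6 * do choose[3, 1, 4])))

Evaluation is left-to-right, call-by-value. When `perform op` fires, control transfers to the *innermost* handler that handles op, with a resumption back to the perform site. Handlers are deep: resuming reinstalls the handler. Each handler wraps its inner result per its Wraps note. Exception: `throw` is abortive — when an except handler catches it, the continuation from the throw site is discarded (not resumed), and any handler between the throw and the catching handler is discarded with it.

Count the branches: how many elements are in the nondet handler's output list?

Evaluation trace:
emit(10) @ H3 ⇒ out+=10
choose[2, 0, 5] @ H4
  branch[0] choose=2:
    choose[3, 1, 4] @ H4
      branch[0] choose=3:
        H0 returns (32, ())
        H1 returns (32, ())
        H2 returns (32, ())
        H3 returns [10, (32, ())]
        H4 returns [[10, (32, ())]]
      branch[1] choose=1:
        H0 returns (44, ())
        H1 returns (44, ())
        H2 returns (44, ())
        H3 returns [10, (44, ())]
        H4 returns [[10, (44, ())]]
      branch[2] choose=4:
        H0 returns (26, ())
        H1 returns (26, ())
        H2 returns (26, ())
        H3 returns [10, (26, ())]
        H4 returns [[10, (26, ())]]
  branch[1] choose=0:
    choose[3, 1, 4] @ H4
      branch[0] choose=3:
        H0 returns (30, ())
        H1 returns (30, ())
        H2 returns (30, ())
        H3 returns [10, (30, ())]
        H4 returns [[10, (30, ())]]
      branch[1] choose=1:
        H0 returns (42, ())
        H1 returns (42, ())
        H2 returns (42, ())
        H3 returns [10, (42, ())]
        H4 returns [[10, (42, ())]]
      branch[2] choose=4:
        H0 returns (24, ())
        H1 returns (24, ())
        H2 returns (24, ())
        H3 returns [10, (24, ())]
        H4 returns [[10, (24, ())]]
  branch[2] choose=5:
    choose[3, 1, 4] @ H4
      branch[0] choose=3:
        H0 returns (35, ())
        H1 returns (35, ())
        H2 returns (35, ())
        H3 returns [10, (35, ())]
        H4 returns [[10, (35, ())]]
      branch[1] choose=1:
        H0 returns (47, ())
        H1 returns (47, ())
        H2 returns (47, ())
        H3 returns [10, (47, ())]
        H4 returns [[10, (47, ())]]
      branch[2] choose=4:
        H0 returns (29, ())
        H1 returns (29, ())
        H2 returns (29, ())
        H3 returns [10, (29, ())]
        H4 returns [[10, (29, ())]]
= [[10, (32, ())], [10, (44, ())], [10, (26, ())], [10, (30, ())], [10, (42, ())], [10, (24, ())], [10, (35, ())], [10, (47, ())], [10, (29, ())]]

Answer: 9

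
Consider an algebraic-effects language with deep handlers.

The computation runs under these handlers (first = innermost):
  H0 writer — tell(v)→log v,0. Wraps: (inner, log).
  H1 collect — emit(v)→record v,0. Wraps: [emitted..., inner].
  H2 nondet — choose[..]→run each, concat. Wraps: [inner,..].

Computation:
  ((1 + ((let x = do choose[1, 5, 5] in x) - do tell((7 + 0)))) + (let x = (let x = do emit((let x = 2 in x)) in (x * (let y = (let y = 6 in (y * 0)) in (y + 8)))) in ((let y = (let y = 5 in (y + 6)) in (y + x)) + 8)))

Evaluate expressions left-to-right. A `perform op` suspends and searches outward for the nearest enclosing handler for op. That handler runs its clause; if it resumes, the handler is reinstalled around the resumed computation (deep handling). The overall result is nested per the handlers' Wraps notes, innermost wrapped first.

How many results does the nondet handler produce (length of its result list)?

Answer: 3

Working:
choose[1, 5, 5] @ H2
  branch[0] choose=1:
    tell(7) @ H0 ⇒ log+=7
    emit(2) @ H1 ⇒ out+=2
    H0 returns (21, (7))
    H1 returns [2, (21, (7))]
    H2 returns [[2, (21, (7))]]
  branch[1] choose=5:
    tell(7) @ H0 ⇒ log+=7
    emit(2) @ H1 ⇒ out+=2
    H0 returns (25, (7))
    H1 returns [2, (25, (7))]
    H2 returns [[2, (25, (7))]]
  branch[2] choose=5:
    tell(7) @ H0 ⇒ log+=7
    emit(2) @ H1 ⇒ out+=2
    H0 returns (25, (7))
    H1 returns [2, (25, (7))]
    H2 returns [[2, (25, (7))]]
= [[2, (21, (7))], [2, (25, (7))], [2, (25, (7))]]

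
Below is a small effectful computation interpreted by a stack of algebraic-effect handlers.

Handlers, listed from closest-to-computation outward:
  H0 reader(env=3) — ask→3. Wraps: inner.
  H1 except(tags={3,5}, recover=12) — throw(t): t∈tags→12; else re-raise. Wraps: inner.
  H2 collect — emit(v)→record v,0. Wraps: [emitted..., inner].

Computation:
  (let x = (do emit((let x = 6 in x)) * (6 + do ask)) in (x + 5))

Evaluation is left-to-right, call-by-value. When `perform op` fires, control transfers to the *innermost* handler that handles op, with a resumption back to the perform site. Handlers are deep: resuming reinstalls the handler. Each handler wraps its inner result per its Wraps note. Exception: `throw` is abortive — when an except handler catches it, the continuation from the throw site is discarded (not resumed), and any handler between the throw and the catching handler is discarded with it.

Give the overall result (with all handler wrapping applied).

Working:
emit(6) @ H2 ⇒ out+=6
ask @ H0 ⇒ 3
H0 returns 5
H1 returns 5
H2 returns [6, 5]
= [6, 5]

Answer: [6, 5]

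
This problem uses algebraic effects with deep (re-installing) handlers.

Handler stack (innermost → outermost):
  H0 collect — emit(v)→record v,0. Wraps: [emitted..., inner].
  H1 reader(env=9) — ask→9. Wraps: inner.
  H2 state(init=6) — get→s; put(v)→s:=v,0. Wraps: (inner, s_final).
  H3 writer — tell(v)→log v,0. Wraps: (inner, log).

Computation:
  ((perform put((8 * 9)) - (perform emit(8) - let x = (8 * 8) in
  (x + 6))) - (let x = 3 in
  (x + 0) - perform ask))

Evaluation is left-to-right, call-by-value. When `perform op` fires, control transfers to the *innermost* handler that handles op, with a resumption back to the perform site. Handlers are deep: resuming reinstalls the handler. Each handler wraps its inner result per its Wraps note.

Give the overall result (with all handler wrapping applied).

Evaluation trace:
put(72) @ H2 ⇒ s:=72
emit(8) @ H0 ⇒ out+=8
ask @ H1 ⇒ 9
H0 returns [8, 76]
H1 returns [8, 76]
H2 returns ([8, 76], 72)
H3 returns (([8, 76], 72), ())
= (([8, 76], 72), ())

Answer: (([8, 76], 72), ())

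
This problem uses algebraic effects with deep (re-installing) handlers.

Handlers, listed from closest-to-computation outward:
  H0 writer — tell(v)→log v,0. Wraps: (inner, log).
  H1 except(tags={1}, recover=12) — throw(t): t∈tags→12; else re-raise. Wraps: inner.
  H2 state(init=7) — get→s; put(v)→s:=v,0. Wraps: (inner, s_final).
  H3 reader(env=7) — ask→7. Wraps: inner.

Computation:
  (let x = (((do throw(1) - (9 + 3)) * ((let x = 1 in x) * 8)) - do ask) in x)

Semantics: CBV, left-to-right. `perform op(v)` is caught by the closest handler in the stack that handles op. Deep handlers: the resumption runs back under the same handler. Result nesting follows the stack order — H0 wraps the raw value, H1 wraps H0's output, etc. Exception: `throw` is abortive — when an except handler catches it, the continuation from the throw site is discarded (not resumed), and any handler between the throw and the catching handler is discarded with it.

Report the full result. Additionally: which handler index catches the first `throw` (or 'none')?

Step-by-step:
throw(1) @ H1 caught ⇒ 12
H2 returns (12, 7)
H3 returns (12, 7)
= (12, 7)

Answer: (12, 7) ; first throw caught by: H1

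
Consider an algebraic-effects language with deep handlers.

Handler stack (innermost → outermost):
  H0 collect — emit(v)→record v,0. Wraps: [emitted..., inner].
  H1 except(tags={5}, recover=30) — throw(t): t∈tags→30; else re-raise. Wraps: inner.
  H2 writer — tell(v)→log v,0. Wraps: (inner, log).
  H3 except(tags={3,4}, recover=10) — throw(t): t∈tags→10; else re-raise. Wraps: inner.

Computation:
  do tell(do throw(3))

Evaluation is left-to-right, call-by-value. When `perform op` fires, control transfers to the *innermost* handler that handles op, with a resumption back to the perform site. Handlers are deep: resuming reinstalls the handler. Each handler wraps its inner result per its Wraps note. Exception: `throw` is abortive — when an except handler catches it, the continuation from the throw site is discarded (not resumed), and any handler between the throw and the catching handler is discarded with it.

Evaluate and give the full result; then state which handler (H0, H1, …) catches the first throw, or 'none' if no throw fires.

Answer: 10 ; first throw caught by: H3

Evaluation trace:
throw(3) @ H1 re-raised
throw(3) @ H3 caught ⇒ 10
= 10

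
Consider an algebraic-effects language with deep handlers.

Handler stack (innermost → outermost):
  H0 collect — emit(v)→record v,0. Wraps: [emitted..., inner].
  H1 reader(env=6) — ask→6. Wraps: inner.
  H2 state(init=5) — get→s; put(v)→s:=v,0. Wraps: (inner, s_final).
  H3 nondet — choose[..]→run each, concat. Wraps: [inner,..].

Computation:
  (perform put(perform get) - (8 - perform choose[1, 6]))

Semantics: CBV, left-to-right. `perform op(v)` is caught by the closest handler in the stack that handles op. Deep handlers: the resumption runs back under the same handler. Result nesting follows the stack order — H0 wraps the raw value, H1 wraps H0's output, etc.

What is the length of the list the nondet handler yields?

Answer: 2

Evaluation trace:
get @ H2 ⇒ 5
put(5) @ H2 ⇒ s:=5
choose[1, 6] @ H3
  branch[0] choose=1:
    H0 returns [-7]
    H1 returns [-7]
    H2 returns ([-7], 5)
    H3 returns [([-7], 5)]
  branch[1] choose=6:
    H0 returns [-2]
    H1 returns [-2]
    H2 returns ([-2], 5)
    H3 returns [([-2], 5)]
= [([-7], 5), ([-2], 5)]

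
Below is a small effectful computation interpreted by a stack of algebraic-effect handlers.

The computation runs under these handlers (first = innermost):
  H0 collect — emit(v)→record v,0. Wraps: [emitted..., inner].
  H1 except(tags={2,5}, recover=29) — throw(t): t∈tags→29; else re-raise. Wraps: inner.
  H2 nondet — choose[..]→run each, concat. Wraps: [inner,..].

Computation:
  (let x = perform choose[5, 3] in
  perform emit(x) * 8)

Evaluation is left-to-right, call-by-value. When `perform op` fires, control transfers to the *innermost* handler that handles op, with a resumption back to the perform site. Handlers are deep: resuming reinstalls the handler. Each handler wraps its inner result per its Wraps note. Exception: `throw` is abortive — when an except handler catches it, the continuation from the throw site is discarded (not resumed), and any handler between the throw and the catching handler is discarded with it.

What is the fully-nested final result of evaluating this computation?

Working:
choose[5, 3] @ H2
  branch[0] choose=5:
    emit(5) @ H0 ⇒ out+=5
    H0 returns [5, 0]
    H1 returns [5, 0]
    H2 returns [[5, 0]]
  branch[1] choose=3:
    emit(3) @ H0 ⇒ out+=3
    H0 returns [3, 0]
    H1 returns [3, 0]
    H2 returns [[3, 0]]
= [[5, 0], [3, 0]]

Answer: [[5, 0], [3, 0]]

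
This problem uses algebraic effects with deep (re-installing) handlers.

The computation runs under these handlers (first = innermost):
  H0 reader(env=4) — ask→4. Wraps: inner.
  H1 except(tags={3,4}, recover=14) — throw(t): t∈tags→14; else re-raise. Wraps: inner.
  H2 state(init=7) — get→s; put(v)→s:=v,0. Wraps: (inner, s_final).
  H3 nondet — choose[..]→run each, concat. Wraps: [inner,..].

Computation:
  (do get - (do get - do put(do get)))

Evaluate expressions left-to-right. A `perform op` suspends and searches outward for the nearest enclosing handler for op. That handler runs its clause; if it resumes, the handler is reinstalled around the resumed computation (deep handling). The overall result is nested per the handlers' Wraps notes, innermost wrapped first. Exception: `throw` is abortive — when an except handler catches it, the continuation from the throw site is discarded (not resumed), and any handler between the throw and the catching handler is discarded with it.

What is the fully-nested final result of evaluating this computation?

Answer: [(0, 7)]

Step-by-step:
get @ H2 ⇒ 7
get @ H2 ⇒ 7
get @ H2 ⇒ 7
put(7) @ H2 ⇒ s:=7
H0 returns 0
H1 returns 0
H2 returns (0, 7)
H3 returns [(0, 7)]
= [(0, 7)]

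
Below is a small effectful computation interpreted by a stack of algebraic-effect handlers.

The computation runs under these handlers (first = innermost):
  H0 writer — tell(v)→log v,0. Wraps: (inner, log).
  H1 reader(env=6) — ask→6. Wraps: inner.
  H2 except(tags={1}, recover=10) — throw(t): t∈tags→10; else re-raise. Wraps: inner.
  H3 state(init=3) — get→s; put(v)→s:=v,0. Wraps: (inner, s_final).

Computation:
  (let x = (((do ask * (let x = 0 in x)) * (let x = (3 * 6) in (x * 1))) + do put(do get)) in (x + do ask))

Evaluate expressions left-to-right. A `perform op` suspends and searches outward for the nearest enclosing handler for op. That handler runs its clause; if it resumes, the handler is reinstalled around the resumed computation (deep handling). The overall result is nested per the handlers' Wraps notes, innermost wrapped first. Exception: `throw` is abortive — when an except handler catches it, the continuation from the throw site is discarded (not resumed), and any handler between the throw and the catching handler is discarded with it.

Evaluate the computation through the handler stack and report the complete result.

Answer: ((6, ()), 3)

Step-by-step:
ask @ H1 ⇒ 6
get @ H3 ⇒ 3
put(3) @ H3 ⇒ s:=3
ask @ H1 ⇒ 6
H0 returns (6, ())
H1 returns (6, ())
H2 returns (6, ())
H3 returns ((6, ()), 3)
= ((6, ()), 3)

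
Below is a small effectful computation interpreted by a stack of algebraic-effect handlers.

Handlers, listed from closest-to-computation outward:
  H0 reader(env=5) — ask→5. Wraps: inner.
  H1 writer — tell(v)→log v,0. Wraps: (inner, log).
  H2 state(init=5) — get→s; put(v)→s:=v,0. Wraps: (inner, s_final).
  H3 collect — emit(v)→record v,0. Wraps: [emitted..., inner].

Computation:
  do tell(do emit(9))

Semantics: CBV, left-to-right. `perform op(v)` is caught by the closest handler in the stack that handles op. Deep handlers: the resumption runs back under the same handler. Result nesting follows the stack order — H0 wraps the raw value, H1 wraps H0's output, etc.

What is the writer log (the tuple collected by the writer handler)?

Working:
emit(9) @ H3 ⇒ out+=9
tell(0) @ H1 ⇒ log+=0
H0 returns 0
H1 returns (0, (0))
H2 returns ((0, (0)), 5)
H3 returns [9, ((0, (0)), 5)]
= [9, ((0, (0)), 5)]

Answer: (0)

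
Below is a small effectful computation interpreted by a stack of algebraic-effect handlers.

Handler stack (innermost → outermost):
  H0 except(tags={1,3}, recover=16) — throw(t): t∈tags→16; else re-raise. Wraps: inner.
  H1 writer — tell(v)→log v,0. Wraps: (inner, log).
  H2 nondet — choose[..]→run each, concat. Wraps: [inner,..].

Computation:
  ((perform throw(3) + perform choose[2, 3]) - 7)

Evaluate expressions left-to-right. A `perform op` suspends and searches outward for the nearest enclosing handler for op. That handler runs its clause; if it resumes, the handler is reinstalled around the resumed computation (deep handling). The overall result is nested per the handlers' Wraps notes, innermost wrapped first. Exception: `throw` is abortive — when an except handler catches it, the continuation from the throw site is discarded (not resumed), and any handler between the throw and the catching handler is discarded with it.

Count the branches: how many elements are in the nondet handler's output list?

Answer: 1

Working:
throw(3) @ H0 caught ⇒ 16
H1 returns (16, ())
H2 returns [(16, ())]
= [(16, ())]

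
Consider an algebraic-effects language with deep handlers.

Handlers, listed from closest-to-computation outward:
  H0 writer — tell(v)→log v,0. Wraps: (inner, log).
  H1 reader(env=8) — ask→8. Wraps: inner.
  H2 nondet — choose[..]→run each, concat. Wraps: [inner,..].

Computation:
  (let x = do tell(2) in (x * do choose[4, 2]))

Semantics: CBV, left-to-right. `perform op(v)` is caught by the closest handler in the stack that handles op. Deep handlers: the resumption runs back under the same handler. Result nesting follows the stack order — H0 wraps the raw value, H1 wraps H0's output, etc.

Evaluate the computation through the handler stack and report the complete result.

Answer: [(0, (2)), (0, (2))]

Step-by-step:
tell(2) @ H0 ⇒ log+=2
choose[4, 2] @ H2
  branch[0] choose=4:
    H0 returns (0, (2))
    H1 returns (0, (2))
    H2 returns [(0, (2))]
  branch[1] choose=2:
    H0 returns (0, (2))
    H1 returns (0, (2))
    H2 returns [(0, (2))]
= [(0, (2)), (0, (2))]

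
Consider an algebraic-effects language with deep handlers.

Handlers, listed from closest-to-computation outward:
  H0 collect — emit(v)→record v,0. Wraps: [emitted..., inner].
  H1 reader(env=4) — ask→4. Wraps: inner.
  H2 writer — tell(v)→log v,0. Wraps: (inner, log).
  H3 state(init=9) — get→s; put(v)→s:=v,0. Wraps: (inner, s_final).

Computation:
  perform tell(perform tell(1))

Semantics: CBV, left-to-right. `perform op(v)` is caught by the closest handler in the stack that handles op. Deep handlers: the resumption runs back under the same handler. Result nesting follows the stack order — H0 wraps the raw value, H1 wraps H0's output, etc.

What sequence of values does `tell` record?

Step-by-step:
tell(1) @ H2 ⇒ log+=1
tell(0) @ H2 ⇒ log+=0
H0 returns [0]
H1 returns [0]
H2 returns ([0], (1, 0))
H3 returns (([0], (1, 0)), 9)
= (([0], (1, 0)), 9)

Answer: (1, 0)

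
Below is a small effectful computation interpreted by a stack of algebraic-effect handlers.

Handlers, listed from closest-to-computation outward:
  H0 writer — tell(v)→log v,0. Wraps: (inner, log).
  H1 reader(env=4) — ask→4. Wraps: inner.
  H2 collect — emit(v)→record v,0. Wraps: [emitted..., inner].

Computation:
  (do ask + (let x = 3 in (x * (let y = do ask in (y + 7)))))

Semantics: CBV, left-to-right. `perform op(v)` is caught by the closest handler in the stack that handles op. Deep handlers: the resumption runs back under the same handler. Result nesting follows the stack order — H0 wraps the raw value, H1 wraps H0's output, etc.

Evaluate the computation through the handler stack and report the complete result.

Evaluation trace:
ask @ H1 ⇒ 4
ask @ H1 ⇒ 4
H0 returns (37, ())
H1 returns (37, ())
H2 returns [(37, ())]
= [(37, ())]

Answer: [(37, ())]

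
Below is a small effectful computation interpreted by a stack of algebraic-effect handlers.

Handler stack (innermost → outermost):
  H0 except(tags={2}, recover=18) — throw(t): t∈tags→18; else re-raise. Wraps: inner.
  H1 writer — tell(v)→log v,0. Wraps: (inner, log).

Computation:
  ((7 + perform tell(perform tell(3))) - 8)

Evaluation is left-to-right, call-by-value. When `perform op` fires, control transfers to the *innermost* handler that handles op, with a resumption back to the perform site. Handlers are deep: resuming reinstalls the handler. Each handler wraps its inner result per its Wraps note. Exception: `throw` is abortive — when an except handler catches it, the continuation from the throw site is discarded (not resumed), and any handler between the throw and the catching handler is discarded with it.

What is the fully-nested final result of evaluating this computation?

Answer: (-1, (3, 0))

Step-by-step:
tell(3) @ H1 ⇒ log+=3
tell(0) @ H1 ⇒ log+=0
H0 returns -1
H1 returns (-1, (3, 0))
= (-1, (3, 0))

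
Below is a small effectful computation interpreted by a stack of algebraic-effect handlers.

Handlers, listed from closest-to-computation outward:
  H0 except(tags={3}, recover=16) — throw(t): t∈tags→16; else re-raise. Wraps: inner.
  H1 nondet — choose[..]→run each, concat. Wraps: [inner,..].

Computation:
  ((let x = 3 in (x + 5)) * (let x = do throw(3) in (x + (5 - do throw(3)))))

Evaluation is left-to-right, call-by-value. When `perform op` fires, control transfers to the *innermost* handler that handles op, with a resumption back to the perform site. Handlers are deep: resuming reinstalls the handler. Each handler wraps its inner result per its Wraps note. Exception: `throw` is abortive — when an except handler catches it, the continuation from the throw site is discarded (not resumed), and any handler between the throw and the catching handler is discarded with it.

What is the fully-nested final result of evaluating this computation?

Step-by-step:
throw(3) @ H0 caught ⇒ 16
H1 returns [16]
= [16]

Answer: [16]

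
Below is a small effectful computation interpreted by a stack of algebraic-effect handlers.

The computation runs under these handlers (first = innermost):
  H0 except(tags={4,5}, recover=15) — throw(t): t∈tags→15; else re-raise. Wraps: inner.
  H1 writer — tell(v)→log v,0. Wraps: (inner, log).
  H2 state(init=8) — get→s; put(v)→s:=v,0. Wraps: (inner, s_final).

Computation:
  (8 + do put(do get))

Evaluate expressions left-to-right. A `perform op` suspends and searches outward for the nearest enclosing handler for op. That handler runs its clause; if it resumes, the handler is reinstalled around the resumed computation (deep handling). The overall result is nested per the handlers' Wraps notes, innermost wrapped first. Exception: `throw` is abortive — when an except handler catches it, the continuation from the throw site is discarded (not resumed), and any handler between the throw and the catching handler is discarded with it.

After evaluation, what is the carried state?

Evaluation trace:
get @ H2 ⇒ 8
put(8) @ H2 ⇒ s:=8
H0 returns 8
H1 returns (8, ())
H2 returns ((8, ()), 8)
= ((8, ()), 8)

Answer: 8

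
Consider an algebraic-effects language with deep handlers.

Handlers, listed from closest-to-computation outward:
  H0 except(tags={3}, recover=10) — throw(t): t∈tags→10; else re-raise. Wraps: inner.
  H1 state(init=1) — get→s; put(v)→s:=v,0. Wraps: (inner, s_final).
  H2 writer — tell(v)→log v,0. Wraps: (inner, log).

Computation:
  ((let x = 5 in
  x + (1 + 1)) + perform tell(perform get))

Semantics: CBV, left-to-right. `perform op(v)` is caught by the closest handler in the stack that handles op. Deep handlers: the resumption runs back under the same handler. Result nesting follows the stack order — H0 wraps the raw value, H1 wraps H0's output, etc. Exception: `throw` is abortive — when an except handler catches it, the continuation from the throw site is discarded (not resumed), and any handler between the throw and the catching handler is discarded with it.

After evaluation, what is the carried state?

Working:
get @ H1 ⇒ 1
tell(1) @ H2 ⇒ log+=1
H0 returns 7
H1 returns (7, 1)
H2 returns ((7, 1), (1))
= ((7, 1), (1))

Answer: 1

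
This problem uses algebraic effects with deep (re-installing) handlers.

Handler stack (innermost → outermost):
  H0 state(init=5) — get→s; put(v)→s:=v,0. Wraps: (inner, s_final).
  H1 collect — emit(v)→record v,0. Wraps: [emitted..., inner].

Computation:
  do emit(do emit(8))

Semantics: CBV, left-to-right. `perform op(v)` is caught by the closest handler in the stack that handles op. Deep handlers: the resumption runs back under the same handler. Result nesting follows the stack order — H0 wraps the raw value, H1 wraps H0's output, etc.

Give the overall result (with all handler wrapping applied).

Evaluation trace:
emit(8) @ H1 ⇒ out+=8
emit(0) @ H1 ⇒ out+=0
H0 returns (0, 5)
H1 returns [8, 0, (0, 5)]
= [8, 0, (0, 5)]

Answer: [8, 0, (0, 5)]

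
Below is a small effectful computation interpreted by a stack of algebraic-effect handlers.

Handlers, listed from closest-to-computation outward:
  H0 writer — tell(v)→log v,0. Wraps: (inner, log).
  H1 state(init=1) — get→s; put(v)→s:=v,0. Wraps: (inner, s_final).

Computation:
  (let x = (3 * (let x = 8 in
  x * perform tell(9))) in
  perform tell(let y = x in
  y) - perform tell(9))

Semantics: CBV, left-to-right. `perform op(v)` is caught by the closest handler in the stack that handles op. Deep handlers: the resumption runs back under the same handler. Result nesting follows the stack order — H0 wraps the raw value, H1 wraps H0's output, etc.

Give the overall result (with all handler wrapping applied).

Answer: ((0, (9, 0, 9)), 1)

Step-by-step:
tell(9) @ H0 ⇒ log+=9
tell(0) @ H0 ⇒ log+=0
tell(9) @ H0 ⇒ log+=9
H0 returns (0, (9, 0, 9))
H1 returns ((0, (9, 0, 9)), 1)
= ((0, (9, 0, 9)), 1)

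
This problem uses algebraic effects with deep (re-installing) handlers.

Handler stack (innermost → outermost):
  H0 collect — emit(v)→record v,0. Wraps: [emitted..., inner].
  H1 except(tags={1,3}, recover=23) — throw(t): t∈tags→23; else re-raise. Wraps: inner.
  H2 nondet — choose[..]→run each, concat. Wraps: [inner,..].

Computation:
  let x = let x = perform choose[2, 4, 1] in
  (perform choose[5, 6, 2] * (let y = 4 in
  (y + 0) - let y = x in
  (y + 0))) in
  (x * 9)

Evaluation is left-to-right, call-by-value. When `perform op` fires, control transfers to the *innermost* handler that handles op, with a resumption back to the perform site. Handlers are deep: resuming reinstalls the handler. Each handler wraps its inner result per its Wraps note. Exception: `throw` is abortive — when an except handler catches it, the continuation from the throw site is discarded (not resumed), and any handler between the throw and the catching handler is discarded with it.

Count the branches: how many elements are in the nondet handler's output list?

Evaluation trace:
choose[2, 4, 1] @ H2
  branch[0] choose=2:
    choose[5, 6, 2] @ H2
      branch[0] choose=5:
        H0 returns [90]
        H1 returns [90]
        H2 returns [[90]]
      branch[1] choose=6:
        H0 returns [108]
        H1 returns [108]
        H2 returns [[108]]
      branch[2] choose=2:
        H0 returns [36]
        H1 returns [36]
        H2 returns [[36]]
  branch[1] choose=4:
    choose[5, 6, 2] @ H2
      branch[0] choose=5:
        H0 returns [0]
        H1 returns [0]
        H2 returns [[0]]
      branch[1] choose=6:
        H0 returns [0]
        H1 returns [0]
        H2 returns [[0]]
      branch[2] choose=2:
        H0 returns [0]
        H1 returns [0]
        H2 returns [[0]]
  branch[2] choose=1:
    choose[5, 6, 2] @ H2
      branch[0] choose=5:
        H0 returns [135]
        H1 returns [135]
        H2 returns [[135]]
      branch[1] choose=6:
        H0 returns [162]
        H1 returns [162]
        H2 returns [[162]]
      branch[2] choose=2:
        H0 returns [54]
        H1 returns [54]
        H2 returns [[54]]
= [[90], [108], [36], [0], [0], [0], [135], [162], [54]]

Answer: 9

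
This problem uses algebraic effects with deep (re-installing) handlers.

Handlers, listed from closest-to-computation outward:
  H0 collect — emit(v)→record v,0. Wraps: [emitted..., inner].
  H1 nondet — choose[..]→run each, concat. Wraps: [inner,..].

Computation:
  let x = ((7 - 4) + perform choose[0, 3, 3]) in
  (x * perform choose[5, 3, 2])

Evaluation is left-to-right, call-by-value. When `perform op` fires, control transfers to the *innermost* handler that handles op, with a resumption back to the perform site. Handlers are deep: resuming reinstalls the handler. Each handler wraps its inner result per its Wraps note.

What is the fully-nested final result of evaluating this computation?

Answer: [[15], [9], [6], [30], [18], [12], [30], [18], [12]]

Evaluation trace:
choose[0, 3, 3] @ H1
  branch[0] choose=0:
    choose[5, 3, 2] @ H1
      branch[0] choose=5:
        H0 returns [15]
        H1 returns [[15]]
      branch[1] choose=3:
        H0 returns [9]
        H1 returns [[9]]
      branch[2] choose=2:
        H0 returns [6]
        H1 returns [[6]]
  branch[1] choose=3:
    choose[5, 3, 2] @ H1
      branch[0] choose=5:
        H0 returns [30]
        H1 returns [[30]]
      branch[1] choose=3:
        H0 returns [18]
        H1 returns [[18]]
      branch[2] choose=2:
        H0 returns [12]
        H1 returns [[12]]
  branch[2] choose=3:
    choose[5, 3, 2] @ H1
      branch[0] choose=5:
        H0 returns [30]
        H1 returns [[30]]
      branch[1] choose=3:
        H0 returns [18]
        H1 returns [[18]]
      branch[2] choose=2:
        H0 returns [12]
        H1 returns [[12]]
= [[15], [9], [6], [30], [18], [12], [30], [18], [12]]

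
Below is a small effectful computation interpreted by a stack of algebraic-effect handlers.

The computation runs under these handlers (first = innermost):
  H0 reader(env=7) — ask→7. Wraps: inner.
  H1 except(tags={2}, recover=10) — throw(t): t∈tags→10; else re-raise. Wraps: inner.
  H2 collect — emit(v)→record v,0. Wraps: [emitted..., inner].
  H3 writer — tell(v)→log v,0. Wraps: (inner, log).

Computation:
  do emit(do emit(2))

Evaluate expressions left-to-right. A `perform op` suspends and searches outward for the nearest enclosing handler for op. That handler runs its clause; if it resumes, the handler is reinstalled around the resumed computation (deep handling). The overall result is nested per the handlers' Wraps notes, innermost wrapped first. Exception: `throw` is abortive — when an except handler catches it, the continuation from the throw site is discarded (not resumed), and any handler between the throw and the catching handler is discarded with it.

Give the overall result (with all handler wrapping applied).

Step-by-step:
emit(2) @ H2 ⇒ out+=2
emit(0) @ H2 ⇒ out+=0
H0 returns 0
H1 returns 0
H2 returns [2, 0, 0]
H3 returns ([2, 0, 0], ())
= ([2, 0, 0], ())

Answer: ([2, 0, 0], ())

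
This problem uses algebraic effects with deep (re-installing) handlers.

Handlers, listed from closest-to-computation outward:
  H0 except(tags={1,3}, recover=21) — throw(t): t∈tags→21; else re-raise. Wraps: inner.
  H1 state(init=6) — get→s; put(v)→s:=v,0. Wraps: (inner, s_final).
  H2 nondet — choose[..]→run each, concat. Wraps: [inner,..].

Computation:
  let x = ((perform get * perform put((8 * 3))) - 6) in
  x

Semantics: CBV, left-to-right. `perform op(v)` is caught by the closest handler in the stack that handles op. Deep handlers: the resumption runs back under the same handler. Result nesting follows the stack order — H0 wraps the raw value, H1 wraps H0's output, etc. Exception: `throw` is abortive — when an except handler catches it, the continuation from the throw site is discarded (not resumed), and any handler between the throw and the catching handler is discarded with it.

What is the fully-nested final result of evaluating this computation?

Working:
get @ H1 ⇒ 6
put(24) @ H1 ⇒ s:=24
H0 returns -6
H1 returns (-6, 24)
H2 returns [(-6, 24)]
= [(-6, 24)]

Answer: [(-6, 24)]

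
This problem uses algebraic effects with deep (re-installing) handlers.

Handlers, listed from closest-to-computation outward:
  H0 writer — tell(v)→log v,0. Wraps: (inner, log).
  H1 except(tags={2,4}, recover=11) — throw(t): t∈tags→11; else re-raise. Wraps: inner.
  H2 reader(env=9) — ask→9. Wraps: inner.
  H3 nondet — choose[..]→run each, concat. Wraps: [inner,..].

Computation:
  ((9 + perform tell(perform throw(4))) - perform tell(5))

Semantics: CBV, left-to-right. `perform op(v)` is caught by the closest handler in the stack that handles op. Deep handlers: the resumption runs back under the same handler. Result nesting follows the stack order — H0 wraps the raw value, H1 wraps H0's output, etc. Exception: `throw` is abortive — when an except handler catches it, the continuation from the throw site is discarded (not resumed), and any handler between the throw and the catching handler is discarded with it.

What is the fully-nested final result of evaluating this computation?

Evaluation trace:
throw(4) @ H1 caught ⇒ 11
H2 returns 11
H3 returns [11]
= [11]

Answer: [11]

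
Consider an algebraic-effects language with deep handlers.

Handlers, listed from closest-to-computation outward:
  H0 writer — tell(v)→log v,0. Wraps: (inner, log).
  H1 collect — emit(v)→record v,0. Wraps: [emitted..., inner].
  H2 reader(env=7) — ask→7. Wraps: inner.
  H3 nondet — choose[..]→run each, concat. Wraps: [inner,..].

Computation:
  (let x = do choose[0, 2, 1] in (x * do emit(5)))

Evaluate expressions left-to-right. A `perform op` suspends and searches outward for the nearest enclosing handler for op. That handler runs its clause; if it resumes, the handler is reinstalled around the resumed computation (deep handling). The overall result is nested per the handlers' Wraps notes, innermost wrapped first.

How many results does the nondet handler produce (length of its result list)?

Answer: 3

Step-by-step:
choose[0, 2, 1] @ H3
  branch[0] choose=0:
    emit(5) @ H1 ⇒ out+=5
    H0 returns (0, ())
    H1 returns [5, (0, ())]
    H2 returns [5, (0, ())]
    H3 returns [[5, (0, ())]]
  branch[1] choose=2:
    emit(5) @ H1 ⇒ out+=5
    H0 returns (0, ())
    H1 returns [5, (0, ())]
    H2 returns [5, (0, ())]
    H3 returns [[5, (0, ())]]
  branch[2] choose=1:
    emit(5) @ H1 ⇒ out+=5
    H0 returns (0, ())
    H1 returns [5, (0, ())]
    H2 returns [5, (0, ())]
    H3 returns [[5, (0, ())]]
= [[5, (0, ())], [5, (0, ())], [5, (0, ())]]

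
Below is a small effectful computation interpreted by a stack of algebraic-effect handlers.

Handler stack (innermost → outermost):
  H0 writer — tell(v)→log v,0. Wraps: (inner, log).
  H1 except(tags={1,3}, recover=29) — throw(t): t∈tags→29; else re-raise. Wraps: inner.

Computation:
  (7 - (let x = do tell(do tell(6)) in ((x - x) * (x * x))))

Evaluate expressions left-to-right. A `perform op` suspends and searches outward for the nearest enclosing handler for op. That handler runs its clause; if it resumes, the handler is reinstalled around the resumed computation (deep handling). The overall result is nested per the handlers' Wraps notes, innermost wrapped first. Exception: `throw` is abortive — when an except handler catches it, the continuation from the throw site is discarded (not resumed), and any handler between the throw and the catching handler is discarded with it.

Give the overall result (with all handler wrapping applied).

Evaluation trace:
tell(6) @ H0 ⇒ log+=6
tell(0) @ H0 ⇒ log+=0
H0 returns (7, (6, 0))
H1 returns (7, (6, 0))
= (7, (6, 0))

Answer: (7, (6, 0))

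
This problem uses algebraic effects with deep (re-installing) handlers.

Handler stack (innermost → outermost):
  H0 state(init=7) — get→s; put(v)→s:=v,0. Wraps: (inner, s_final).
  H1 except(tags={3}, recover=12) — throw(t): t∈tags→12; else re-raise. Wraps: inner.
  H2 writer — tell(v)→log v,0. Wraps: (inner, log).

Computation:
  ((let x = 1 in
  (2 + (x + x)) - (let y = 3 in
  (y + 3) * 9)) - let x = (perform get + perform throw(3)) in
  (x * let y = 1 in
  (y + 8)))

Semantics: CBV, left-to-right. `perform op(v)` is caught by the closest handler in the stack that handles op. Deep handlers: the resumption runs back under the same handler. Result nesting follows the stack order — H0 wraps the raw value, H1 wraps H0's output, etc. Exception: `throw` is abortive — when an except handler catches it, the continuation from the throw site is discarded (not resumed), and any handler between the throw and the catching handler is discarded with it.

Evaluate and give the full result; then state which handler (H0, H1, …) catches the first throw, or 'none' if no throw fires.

Evaluation trace:
get @ H0 ⇒ 7
throw(3) @ H1 caught ⇒ 12
H2 returns (12, ())
= (12, ())

Answer: (12, ()) ; first throw caught by: H1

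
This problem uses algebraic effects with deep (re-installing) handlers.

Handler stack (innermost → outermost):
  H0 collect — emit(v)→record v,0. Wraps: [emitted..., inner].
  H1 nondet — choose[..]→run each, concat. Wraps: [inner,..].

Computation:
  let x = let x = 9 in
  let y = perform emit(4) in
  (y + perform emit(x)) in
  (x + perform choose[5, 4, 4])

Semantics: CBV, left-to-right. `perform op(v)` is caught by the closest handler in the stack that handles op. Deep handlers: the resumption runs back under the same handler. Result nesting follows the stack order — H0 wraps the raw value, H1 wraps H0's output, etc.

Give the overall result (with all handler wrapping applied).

Answer: [[4, 9, 5], [4, 9, 4], [4, 9, 4]]

Step-by-step:
emit(4) @ H0 ⇒ out+=4
emit(9) @ H0 ⇒ out+=9
choose[5, 4, 4] @ H1
  branch[0] choose=5:
    H0 returns [4, 9, 5]
    H1 returns [[4, 9, 5]]
  branch[1] choose=4:
    H0 returns [4, 9, 4]
    H1 returns [[4, 9, 4]]
  branch[2] choose=4:
    H0 returns [4, 9, 4]
    H1 returns [[4, 9, 4]]
= [[4, 9, 5], [4, 9, 4], [4, 9, 4]]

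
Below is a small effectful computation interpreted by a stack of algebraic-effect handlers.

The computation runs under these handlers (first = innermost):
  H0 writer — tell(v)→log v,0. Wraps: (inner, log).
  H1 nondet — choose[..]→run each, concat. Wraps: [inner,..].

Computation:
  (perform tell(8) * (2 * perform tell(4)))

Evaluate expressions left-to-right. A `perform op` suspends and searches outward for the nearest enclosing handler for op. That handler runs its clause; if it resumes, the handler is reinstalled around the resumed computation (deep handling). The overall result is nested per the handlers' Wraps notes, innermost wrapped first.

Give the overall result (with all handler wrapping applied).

Working:
tell(8) @ H0 ⇒ log+=8
tell(4) @ H0 ⇒ log+=4
H0 returns (0, (8, 4))
H1 returns [(0, (8, 4))]
= [(0, (8, 4))]

Answer: [(0, (8, 4))]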